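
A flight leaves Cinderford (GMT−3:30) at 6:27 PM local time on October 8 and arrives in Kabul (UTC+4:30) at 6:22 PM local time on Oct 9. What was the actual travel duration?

15 hours 55 minutes

Departure in UTC: 6:27 PM + 3:30 = 9:57 PM on Oct 8.
Arrival in UTC: 6:22 PM − 4:30 = 1:52 PM on Oct 9.
Elapsed = 1:52 PM − 9:57 PM (+1 day) = 15 hours 55 minutes.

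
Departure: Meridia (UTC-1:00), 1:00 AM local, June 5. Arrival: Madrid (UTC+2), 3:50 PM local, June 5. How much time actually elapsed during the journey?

11 hours 50 minutes

Madrid is 3:00 ahead of Meridia.
Clock-face elapsed time (ignoring zones) is 14 hours 50 minutes.
Actual elapsed = 14 hours 50 minutes − 3:00 = 11 hours 50 minutes.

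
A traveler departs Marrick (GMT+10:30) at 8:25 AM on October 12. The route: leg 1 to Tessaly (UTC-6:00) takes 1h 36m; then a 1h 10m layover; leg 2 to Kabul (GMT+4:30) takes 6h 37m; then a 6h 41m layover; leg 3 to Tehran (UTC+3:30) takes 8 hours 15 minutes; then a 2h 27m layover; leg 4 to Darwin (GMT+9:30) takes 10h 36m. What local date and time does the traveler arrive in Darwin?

8:47 PM on October 13

Convert departure to UTC: 8:25 AM − 10:30 = 9:55 PM UTC on Oct 11.
Add 1 hour 36 minutes leg 1 → 11:31 PM UTC.
Add 1 hour and 10 minutes layover in Tessaly → 12:41 AM UTC (Oct 12).
Add 6 hours 37 minutes leg 2 → 7:18 AM UTC.
Add 6 hours 41 minutes layover in Kabul → 1:59 PM UTC.
Add 8 hours 15 minutes leg 3 → 10:14 PM UTC.
Add 2 hours and 27 minutes layover in Tehran → 12:41 AM UTC (Oct 13).
Add 10 hours 36 minutes leg 4 → 11:17 AM UTC.
Darwin is UTC+9:30, so local arrival = 11:17 AM + 9:30 = 8:47 PM on Oct 13.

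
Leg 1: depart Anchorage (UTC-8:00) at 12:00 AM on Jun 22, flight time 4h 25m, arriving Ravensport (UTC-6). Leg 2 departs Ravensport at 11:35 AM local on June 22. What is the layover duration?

5 hours 10 minutes

Convert departure to UTC: 12:00 AM + 8:00 = 8:00 AM UTC on Jun 22.
Add 4 hours and 25 minutes flight time → 12:25 PM UTC.
Ravensport is UTC−6:00, so local arrival = 12:25 PM − 6:00 = 6:25 AM on Jun 22.
Layover = 11:35 AM − 6:25 AM = 5 hours 10 minutes.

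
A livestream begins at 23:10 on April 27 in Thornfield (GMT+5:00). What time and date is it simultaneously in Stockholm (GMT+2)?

Stockholm is 3:00 behind Thornfield.
Shift by the zone difference: 23:10 − 3:00 = 20:10 on Apr 27 in Stockholm.

20:10 on April 27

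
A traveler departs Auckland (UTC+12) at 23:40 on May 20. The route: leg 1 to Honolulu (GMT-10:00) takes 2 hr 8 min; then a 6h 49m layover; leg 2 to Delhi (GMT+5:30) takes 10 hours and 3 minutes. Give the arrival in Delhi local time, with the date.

12:10 on May 21

Convert departure to UTC: 23:40 − 12:00 = 11:40 UTC on May 20.
Add 2 hours and 8 minutes leg 1 → 13:48 UTC.
Add 6 hours 49 minutes layover in Honolulu → 20:37 UTC.
Add 10 hours 3 minutes leg 2 → 06:40 UTC (May 21).
Delhi is UTC+5:30, so local arrival = 06:40 + 5:30 = 12:10 on May 21.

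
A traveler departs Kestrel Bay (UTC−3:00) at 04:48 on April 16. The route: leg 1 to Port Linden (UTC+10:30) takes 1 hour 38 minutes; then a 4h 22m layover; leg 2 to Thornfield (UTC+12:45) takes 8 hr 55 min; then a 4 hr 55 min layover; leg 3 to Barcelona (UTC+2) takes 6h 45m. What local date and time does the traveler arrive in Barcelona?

Convert departure to UTC: 04:48 + 3:00 = 07:48 UTC on Apr 16.
Add 1 hour 38 minutes leg 1 → 09:26 UTC.
Add 4 hours 22 minutes layover in Port Linden → 13:48 UTC.
Add 8 hours and 55 minutes leg 2 → 22:43 UTC.
Add 4 hours and 55 minutes layover in Thornfield → 03:38 UTC (Apr 17).
Add 6 hours 45 minutes leg 3 → 10:23 UTC.
Barcelona is UTC+2:00, so local arrival = 10:23 + 2:00 = 12:23 on Apr 17.

12:23 on April 17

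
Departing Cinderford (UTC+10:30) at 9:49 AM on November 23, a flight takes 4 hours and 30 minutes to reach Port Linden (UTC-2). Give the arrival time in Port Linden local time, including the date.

Port Linden is 12:30 behind Cinderford.
After 4 hours and 30 minutes it is 2:19 PM in Cinderford.
Shift by the zone difference: 2:19 PM − 12:30 = 1:49 AM on Nov 23 in Port Linden.

1:49 AM on Nov 23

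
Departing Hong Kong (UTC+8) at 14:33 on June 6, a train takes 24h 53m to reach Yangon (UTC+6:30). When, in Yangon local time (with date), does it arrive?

Convert departure to UTC: 14:33 − 8:00 = 06:33 UTC on Jun 6.
Add 24 hours and 53 minutes travel time → 07:26 UTC (Jun 7).
Yangon is UTC+6:30, so local arrival = 07:26 + 6:30 = 13:56 on Jun 7.

13:56 on June 7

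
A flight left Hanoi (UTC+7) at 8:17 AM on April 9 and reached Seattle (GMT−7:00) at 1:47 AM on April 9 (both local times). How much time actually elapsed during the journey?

7 hours 30 minutes

Departure in UTC: 8:17 AM − 7:00 = 1:17 AM on Apr 9.
Arrival in UTC: 1:47 AM + 7:00 = 8:47 AM on Apr 9.
Elapsed = 8:47 AM − 1:17 AM = 7 hours 30 minutes.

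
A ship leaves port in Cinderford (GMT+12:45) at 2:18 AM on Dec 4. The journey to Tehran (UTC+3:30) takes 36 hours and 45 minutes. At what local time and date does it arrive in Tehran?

5:48 AM on December 5

Convert departure to UTC: 2:18 AM − 12:45 = 1:33 PM UTC on Dec 3.
Add 36 hours 45 minutes travel time → 2:18 AM UTC (Dec 5).
Tehran is UTC+3:30, so local arrival = 2:18 AM + 3:30 = 5:48 AM on Dec 5.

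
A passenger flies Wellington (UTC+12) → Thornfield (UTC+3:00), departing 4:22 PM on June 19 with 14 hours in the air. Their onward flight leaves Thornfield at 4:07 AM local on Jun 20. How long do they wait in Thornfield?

Convert departure to UTC: 4:22 PM − 12:00 = 4:22 AM UTC on Jun 19.
Add 14 hours flight time → 6:22 PM UTC.
Thornfield is UTC+3:00, so local arrival = 6:22 PM + 3:00 = 9:22 PM on Jun 19.
Layover = 4:07 AM − 9:22 PM (+1 day) = 6 hours 45 minutes.

6 hours 45 minutes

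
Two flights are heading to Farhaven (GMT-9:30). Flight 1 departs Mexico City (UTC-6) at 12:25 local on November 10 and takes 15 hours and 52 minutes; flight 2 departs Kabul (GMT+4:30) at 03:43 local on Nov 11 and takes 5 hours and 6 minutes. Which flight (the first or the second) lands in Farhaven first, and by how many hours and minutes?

the second, by 5 hours 58 minutes

Flight 1 in UTC: 12:25 + 6:00 = 18:25 on Nov 10.
+15 hours 52 minutes → arrive 10:17 UTC on Nov 11.
Flight 2 in UTC: 03:43 − 4:30 = 23:13 on Nov 10.
+5 hours and 6 minutes → arrive 04:19 UTC on Nov 11.
Flight 2 lands earlier by 5 hours 58 minutes.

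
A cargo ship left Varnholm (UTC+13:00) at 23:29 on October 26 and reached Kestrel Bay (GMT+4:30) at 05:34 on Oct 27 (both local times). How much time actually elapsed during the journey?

Kestrel Bay is 8:30 behind Varnholm.
Clock-face elapsed time (ignoring zones) is 6 hours 5 minutes.
Actual elapsed = 6 hours 5 minutes + 8:30 = 14 hours 35 minutes.

14 hours 35 minutes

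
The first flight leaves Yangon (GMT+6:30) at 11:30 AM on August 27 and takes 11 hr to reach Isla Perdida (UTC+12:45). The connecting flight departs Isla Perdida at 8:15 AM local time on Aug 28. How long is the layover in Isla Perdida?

3 hours 30 minutes

Convert departure to UTC: 11:30 AM − 6:30 = 5:00 AM UTC on Aug 27.
Add 11 hours flight time → 4:00 PM UTC.
Isla Perdida is UTC+12:45, so local arrival = 4:00 PM + 12:45 = 4:45 AM on Aug 28.
Layover = 8:15 AM − 4:45 AM = 3 hours 30 minutes.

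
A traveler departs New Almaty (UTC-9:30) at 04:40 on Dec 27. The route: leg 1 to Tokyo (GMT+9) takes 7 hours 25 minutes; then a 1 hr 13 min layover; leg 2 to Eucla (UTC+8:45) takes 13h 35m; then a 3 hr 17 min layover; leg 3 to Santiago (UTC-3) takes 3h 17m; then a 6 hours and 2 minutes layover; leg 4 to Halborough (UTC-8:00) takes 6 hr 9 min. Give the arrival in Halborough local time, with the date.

23:08 on December 28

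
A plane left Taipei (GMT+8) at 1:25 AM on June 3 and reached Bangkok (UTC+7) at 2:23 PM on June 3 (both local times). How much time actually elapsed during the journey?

Departure in UTC: 1:25 AM − 8:00 = 5:25 PM on Jun 2.
Arrival in UTC: 2:23 PM − 7:00 = 7:23 AM on Jun 3.
Elapsed = 7:23 AM − 5:25 PM (+1 day) = 13 hours 58 minutes.

13 hours 58 minutes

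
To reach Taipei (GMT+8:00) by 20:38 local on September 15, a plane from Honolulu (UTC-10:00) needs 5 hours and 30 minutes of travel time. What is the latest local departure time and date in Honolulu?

21:08 on Sep 14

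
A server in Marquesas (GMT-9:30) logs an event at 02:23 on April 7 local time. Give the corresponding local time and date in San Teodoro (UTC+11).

San Teodoro is 20:30 ahead of Marquesas.
Shift by the zone difference: 02:23 + 20:30 = 22:53 on Apr 7 in San Teodoro.

22:53 on Apr 7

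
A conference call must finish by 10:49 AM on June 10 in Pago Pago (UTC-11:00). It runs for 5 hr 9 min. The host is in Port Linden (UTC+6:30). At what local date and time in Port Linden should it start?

Target end time in UTC: 10:49 AM + 11:00 = 9:49 PM on Jun 10.
Subtract 5 hours and 9 minutes → start 4:40 PM UTC on Jun 10.
Port Linden is UTC+6:30: 4:40 PM + 6:30 = 11:10 PM on Jun 10.

11:10 PM on June 10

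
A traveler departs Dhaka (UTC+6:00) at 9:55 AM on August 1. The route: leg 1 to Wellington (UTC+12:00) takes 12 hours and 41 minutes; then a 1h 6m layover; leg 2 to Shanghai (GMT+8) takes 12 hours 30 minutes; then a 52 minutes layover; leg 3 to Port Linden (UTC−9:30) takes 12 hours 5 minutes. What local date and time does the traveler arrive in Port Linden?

Convert departure to UTC: 9:55 AM − 6:00 = 3:55 AM UTC on Aug 1.
Add 12 hours 41 minutes leg 1 → 4:36 PM UTC.
Add 1 hour and 6 minutes layover in Wellington → 5:42 PM UTC.
Add 12 hours 30 minutes leg 2 → 6:12 AM UTC (Aug 2).
Add 52 minutes layover in Shanghai → 7:04 AM UTC.
Add 12 hours and 5 minutes leg 3 → 7:09 PM UTC.
Port Linden is UTC−9:30, so local arrival = 7:09 PM − 9:30 = 9:39 AM on Aug 2.

9:39 AM on August 2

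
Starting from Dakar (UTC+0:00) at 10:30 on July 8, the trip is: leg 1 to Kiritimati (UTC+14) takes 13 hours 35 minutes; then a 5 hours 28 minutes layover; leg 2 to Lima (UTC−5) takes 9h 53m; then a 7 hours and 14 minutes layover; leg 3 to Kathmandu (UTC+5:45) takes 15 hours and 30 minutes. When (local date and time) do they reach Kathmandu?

19:55 on July 10

Dakar is at UTC+0, so departure is already 10:30 UTC on Jul 8.
Add 13 hours 35 minutes leg 1 → 00:05 UTC (Jul 9).
Add 5 hours 28 minutes layover in Kiritimati → 05:33 UTC.
Add 9 hours 53 minutes leg 2 → 15:26 UTC.
Add 7 hours 14 minutes layover in Lima → 22:40 UTC.
Add 15 hours and 30 minutes leg 3 → 14:10 UTC (Jul 10).
Kathmandu is UTC+5:45, so local arrival = 14:10 + 5:45 = 19:55 on Jul 10.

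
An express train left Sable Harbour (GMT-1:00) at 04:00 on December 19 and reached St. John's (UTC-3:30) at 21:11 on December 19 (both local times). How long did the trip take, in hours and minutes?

Departure in UTC: 04:00 + 1:00 = 05:00 on Dec 19.
Arrival in UTC: 21:11 + 3:30 = 00:41 on Dec 20.
Elapsed = 00:41 − 05:00 (+1 day) = 19 hours 41 minutes.

19 hours 41 minutes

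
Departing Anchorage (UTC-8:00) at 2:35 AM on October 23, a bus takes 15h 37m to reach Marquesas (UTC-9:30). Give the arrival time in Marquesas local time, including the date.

4:42 PM on October 23

Convert departure to UTC: 2:35 AM + 8:00 = 10:35 AM UTC on Oct 23.
Add 15 hours 37 minutes travel time → 2:12 AM UTC (Oct 24).
Marquesas is UTC−9:30, so local arrival = 2:12 AM − 9:30 = 4:42 PM on Oct 23.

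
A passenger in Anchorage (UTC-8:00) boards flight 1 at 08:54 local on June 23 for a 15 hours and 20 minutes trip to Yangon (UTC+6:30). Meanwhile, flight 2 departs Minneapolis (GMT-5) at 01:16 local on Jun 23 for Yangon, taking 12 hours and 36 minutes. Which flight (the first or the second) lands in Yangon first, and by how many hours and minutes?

the second, by 13 hours 22 minutes

Flight 1 in UTC: 08:54 + 8:00 = 16:54 on Jun 23.
+15 hours 20 minutes → arrive 08:14 UTC on Jun 24.
Flight 2 in UTC: 01:16 + 5:00 = 06:16 on Jun 23.
+12 hours 36 minutes → arrive 18:52 UTC on Jun 23.
Flight 2 lands earlier by 13 hours 22 minutes.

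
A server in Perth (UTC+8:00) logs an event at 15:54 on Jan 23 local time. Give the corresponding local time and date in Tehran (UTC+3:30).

11:24 on January 23

Tehran is 4:30 behind Perth.
Shift by the zone difference: 15:54 − 4:30 = 11:24 on Jan 23 in Tehran.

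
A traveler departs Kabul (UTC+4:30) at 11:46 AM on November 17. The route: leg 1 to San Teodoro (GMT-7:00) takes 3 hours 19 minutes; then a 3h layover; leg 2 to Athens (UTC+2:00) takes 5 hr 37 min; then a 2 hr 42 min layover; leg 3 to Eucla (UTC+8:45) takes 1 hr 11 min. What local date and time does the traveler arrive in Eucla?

Convert departure to UTC: 11:46 AM − 4:30 = 7:16 AM UTC on Nov 17.
Add 3 hours and 19 minutes leg 1 → 10:35 AM UTC.
Add 3 hours layover in San Teodoro → 1:35 PM UTC.
Add 5 hours 37 minutes leg 2 → 7:12 PM UTC.
Add 2 hours 42 minutes layover in Athens → 9:54 PM UTC.
Add 1 hour and 11 minutes leg 3 → 11:05 PM UTC.
Eucla is UTC+8:45, so local arrival = 11:05 PM + 8:45 = 7:50 AM on Nov 18.

7:50 AM on November 18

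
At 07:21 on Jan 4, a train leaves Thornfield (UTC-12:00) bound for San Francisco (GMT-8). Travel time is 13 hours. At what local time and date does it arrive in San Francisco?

Convert departure to UTC: 07:21 + 12:00 = 19:21 UTC on Jan 4.
Add 13 hours travel time → 08:21 UTC (Jan 5).
San Francisco is UTC−8:00, so local arrival = 08:21 − 8:00 = 00:21 on Jan 5.

00:21 on Jan 5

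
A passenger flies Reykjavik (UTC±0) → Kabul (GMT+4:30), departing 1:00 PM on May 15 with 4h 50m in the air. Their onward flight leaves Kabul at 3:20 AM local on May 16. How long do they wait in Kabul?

5 hours

Reykjavik is at UTC+0, so departure is already 1:00 PM UTC on May 15.
Add 4 hours 50 minutes flight time → 5:50 PM UTC.
Kabul is UTC+4:30, so local arrival = 5:50 PM + 4:30 = 10:20 PM on May 15.
Layover = 3:20 AM − 10:20 PM (+1 day) = 5 hours.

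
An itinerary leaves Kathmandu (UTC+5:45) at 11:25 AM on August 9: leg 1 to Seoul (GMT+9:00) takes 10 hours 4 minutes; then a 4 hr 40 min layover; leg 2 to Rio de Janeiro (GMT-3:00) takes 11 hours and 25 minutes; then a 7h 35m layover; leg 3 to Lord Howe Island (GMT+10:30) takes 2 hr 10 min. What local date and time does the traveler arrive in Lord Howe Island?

4:04 AM on August 11

Convert departure to UTC: 11:25 AM − 5:45 = 5:40 AM UTC on Aug 9.
Add 10 hours 4 minutes leg 1 → 3:44 PM UTC.
Add 4 hours and 40 minutes layover in Seoul → 8:24 PM UTC.
Add 11 hours 25 minutes leg 2 → 7:49 AM UTC (Aug 10).
Add 7 hours and 35 minutes layover in Rio de Janeiro → 3:24 PM UTC.
Add 2 hours and 10 minutes leg 3 → 5:34 PM UTC.
Lord Howe Island is UTC+10:30, so local arrival = 5:34 PM + 10:30 = 4:04 AM on Aug 11.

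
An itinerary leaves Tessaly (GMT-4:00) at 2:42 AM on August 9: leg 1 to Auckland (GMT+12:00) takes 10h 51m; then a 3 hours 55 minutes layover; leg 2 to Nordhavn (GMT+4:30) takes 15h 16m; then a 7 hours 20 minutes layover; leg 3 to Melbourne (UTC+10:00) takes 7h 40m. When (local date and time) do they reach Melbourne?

1:44 PM on August 11

Convert departure to UTC: 2:42 AM + 4:00 = 6:42 AM UTC on Aug 9.
Add 10 hours and 51 minutes leg 1 → 5:33 PM UTC.
Add 3 hours 55 minutes layover in Auckland → 9:28 PM UTC.
Add 15 hours 16 minutes leg 2 → 12:44 PM UTC (Aug 10).
Add 7 hours 20 minutes layover in Nordhavn → 8:04 PM UTC.
Add 7 hours 40 minutes leg 3 → 3:44 AM UTC (Aug 11).
Melbourne is UTC+10:00, so local arrival = 3:44 AM + 10:00 = 1:44 PM on Aug 11.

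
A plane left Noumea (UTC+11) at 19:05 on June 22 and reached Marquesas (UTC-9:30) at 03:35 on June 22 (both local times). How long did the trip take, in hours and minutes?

Marquesas is 20:30 behind Noumea.
Clock-face elapsed time (ignoring zones) is −15 hours 30 minutes.
Actual elapsed = −15 hours 30 minutes + 20:30 = 5 hours.

5 hours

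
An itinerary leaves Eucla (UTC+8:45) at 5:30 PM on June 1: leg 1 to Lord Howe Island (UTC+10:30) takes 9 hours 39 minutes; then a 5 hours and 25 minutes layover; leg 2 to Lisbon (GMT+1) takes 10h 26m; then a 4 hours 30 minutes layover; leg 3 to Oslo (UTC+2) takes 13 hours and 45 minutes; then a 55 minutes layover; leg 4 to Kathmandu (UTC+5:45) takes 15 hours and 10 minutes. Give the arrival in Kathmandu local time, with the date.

2:20 AM on Jun 4

Convert departure to UTC: 5:30 PM − 8:45 = 8:45 AM UTC on Jun 1.
Add 9 hours 39 minutes leg 1 → 6:24 PM UTC.
Add 5 hours 25 minutes layover in Lord Howe Island → 11:49 PM UTC.
Add 10 hours and 26 minutes leg 2 → 10:15 AM UTC (Jun 2).
Add 4 hours 30 minutes layover in Lisbon → 2:45 PM UTC.
Add 13 hours 45 minutes leg 3 → 4:30 AM UTC (Jun 3).
Add 55 minutes layover in Oslo → 5:25 AM UTC.
Add 15 hours 10 minutes leg 4 → 8:35 PM UTC.
Kathmandu is UTC+5:45, so local arrival = 8:35 PM + 5:45 = 2:20 AM on Jun 4.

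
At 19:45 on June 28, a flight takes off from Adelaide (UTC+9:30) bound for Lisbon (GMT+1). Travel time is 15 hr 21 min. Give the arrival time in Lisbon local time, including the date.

02:36 on Jun 29

Convert departure to UTC: 19:45 − 9:30 = 10:15 UTC on Jun 28.
Add 15 hours 21 minutes travel time → 01:36 UTC (Jun 29).
Lisbon is UTC+1:00, so local arrival = 01:36 + 1:00 = 02:36 on Jun 29.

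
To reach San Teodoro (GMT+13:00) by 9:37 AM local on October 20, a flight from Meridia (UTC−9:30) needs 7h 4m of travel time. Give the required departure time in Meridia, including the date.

Target arrival in UTC: 9:37 AM − 13:00 = 8:37 PM on Oct 19.
Subtract 7 hours and 4 minutes → departure 1:33 PM UTC on Oct 19.
Meridia is UTC−9:30: 1:33 PM − 9:30 = 4:03 AM on Oct 19.

4:03 AM on October 19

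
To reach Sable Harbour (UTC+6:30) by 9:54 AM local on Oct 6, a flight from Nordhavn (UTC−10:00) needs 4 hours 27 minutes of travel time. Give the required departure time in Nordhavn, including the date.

Target arrival in UTC: 9:54 AM − 6:30 = 3:24 AM on Oct 6.
Subtract 4 hours and 27 minutes → departure 10:57 PM UTC on Oct 5.
Nordhavn is UTC−10:00: 10:57 PM − 10:00 = 12:57 PM on Oct 5.

12:57 PM on October 5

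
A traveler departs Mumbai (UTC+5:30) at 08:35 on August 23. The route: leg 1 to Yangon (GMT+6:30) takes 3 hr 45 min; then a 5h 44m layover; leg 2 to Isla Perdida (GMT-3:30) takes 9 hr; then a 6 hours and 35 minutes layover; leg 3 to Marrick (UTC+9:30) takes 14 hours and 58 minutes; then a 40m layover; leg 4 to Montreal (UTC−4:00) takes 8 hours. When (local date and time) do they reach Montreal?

23:47 on Aug 24

Convert departure to UTC: 08:35 − 5:30 = 03:05 UTC on Aug 23.
Add 3 hours 45 minutes leg 1 → 06:50 UTC.
Add 5 hours and 44 minutes layover in Yangon → 12:34 UTC.
Add 9 hours leg 2 → 21:34 UTC.
Add 6 hours 35 minutes layover in Isla Perdida → 04:09 UTC (Aug 24).
Add 14 hours 58 minutes leg 3 → 19:07 UTC.
Add 40 minutes layover in Marrick → 19:47 UTC.
Add 8 hours leg 4 → 03:47 UTC (Aug 25).
Montreal is UTC−4:00, so local arrival = 03:47 − 4:00 = 23:47 on Aug 24.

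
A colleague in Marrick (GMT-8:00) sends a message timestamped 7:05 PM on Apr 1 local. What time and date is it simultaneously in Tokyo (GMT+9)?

12:05 PM on April 2

In UTC: 7:05 PM + 8:00 = 3:05 AM on Apr 2.
Tokyo is UTC+9:00: 3:05 AM + 9:00 = 12:05 PM on Apr 2.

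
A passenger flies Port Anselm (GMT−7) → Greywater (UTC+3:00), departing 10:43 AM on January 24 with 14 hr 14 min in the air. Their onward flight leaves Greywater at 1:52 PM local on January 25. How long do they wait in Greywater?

Convert departure to UTC: 10:43 AM + 7:00 = 5:43 PM UTC on Jan 24.
Add 14 hours and 14 minutes flight time → 7:57 AM UTC (Jan 25).
Greywater is UTC+3:00, so local arrival = 7:57 AM + 3:00 = 10:57 AM on Jan 25.
Layover = 1:52 PM − 10:57 AM = 2 hours 55 minutes.

2 hours 55 minutes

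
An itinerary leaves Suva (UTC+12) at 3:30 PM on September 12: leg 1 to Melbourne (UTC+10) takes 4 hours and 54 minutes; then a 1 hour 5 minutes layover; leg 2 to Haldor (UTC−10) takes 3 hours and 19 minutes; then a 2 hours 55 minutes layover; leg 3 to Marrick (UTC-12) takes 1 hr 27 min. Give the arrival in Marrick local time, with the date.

5:10 AM on September 12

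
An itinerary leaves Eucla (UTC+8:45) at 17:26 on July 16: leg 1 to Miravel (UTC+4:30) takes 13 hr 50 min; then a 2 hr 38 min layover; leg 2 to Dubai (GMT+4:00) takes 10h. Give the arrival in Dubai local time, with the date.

Convert departure to UTC: 17:26 − 8:45 = 08:41 UTC on Jul 16.
Add 13 hours and 50 minutes leg 1 → 22:31 UTC.
Add 2 hours and 38 minutes layover in Miravel → 01:09 UTC (Jul 17).
Add 10 hours leg 2 → 11:09 UTC.
Dubai is UTC+4:00, so local arrival = 11:09 + 4:00 = 15:09 on Jul 17.

15:09 on Jul 17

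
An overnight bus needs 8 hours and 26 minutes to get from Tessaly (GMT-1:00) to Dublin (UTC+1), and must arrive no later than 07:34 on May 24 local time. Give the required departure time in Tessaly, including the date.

21:08 on May 23

Target arrival in UTC: 07:34 − 1:00 = 06:34 on May 24.
Subtract 8 hours and 26 minutes → departure 22:08 UTC on May 23.
Tessaly is UTC−1:00: 22:08 − 1:00 = 21:08 on May 23.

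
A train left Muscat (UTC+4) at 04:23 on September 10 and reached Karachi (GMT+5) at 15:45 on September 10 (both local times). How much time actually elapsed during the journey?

Karachi is 1:00 ahead of Muscat.
Clock-face elapsed time (ignoring zones) is 11 hours 22 minutes.
Actual elapsed = 11 hours 22 minutes − 1:00 = 10 hours 22 minutes.

10 hours 22 minutes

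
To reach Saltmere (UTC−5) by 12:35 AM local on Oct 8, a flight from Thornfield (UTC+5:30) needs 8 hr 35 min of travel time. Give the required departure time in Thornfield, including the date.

2:30 AM on October 8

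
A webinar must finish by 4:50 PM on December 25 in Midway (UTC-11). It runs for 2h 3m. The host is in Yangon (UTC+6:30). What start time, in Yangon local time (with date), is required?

8:17 AM on December 26

Target end time in UTC: 4:50 PM + 11:00 = 3:50 AM on Dec 26.
Subtract 2 hours 3 minutes → start 1:47 AM UTC on Dec 26.
Yangon is UTC+6:30: 1:47 AM + 6:30 = 8:17 AM on Dec 26.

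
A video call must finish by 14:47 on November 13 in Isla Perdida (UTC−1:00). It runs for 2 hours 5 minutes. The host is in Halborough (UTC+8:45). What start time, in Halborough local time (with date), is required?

Target end time in UTC: 14:47 + 1:00 = 15:47 on Nov 13.
Subtract 2 hours 5 minutes → start 13:42 UTC on Nov 13.
Halborough is UTC+8:45: 13:42 + 8:45 = 22:27 on Nov 13.

22:27 on November 13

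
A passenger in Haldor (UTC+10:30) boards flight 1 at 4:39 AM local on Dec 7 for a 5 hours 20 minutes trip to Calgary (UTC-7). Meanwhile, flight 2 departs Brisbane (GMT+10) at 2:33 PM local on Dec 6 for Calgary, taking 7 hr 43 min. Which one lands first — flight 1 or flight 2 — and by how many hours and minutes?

the second, by 11 hours 13 minutes

Flight 1 in UTC: 4:39 AM − 10:30 = 6:09 PM on Dec 6.
+5 hours and 20 minutes → arrive 11:29 PM UTC on Dec 6.
Flight 2 in UTC: 2:33 PM − 10:00 = 4:33 AM on Dec 6.
+7 hours and 43 minutes → arrive 12:16 PM UTC on Dec 6.
Flight 2 lands earlier by 11 hours 13 minutes.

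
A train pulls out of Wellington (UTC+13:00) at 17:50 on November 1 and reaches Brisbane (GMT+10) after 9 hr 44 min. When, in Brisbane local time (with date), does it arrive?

00:34 on November 2

Convert departure to UTC: 17:50 − 13:00 = 04:50 UTC on Nov 1.
Add 9 hours 44 minutes travel time → 14:34 UTC.
Brisbane is UTC+10:00, so local arrival = 14:34 + 10:00 = 00:34 on Nov 2.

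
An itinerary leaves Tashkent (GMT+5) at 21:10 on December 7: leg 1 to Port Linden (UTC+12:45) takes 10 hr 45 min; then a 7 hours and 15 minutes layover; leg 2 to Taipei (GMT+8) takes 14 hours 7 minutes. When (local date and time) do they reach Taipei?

08:17 on December 9

Convert departure to UTC: 21:10 − 5:00 = 16:10 UTC on Dec 7.
Add 10 hours 45 minutes leg 1 → 02:55 UTC (Dec 8).
Add 7 hours 15 minutes layover in Port Linden → 10:10 UTC.
Add 14 hours 7 minutes leg 2 → 00:17 UTC (Dec 9).
Taipei is UTC+8:00, so local arrival = 00:17 + 8:00 = 08:17 on Dec 9.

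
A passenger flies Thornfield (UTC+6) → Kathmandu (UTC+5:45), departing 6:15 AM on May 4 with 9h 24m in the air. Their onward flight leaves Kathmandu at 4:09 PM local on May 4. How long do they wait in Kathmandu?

Convert departure to UTC: 6:15 AM − 6:00 = 12:15 AM UTC on May 4.
Add 9 hours and 24 minutes flight time → 9:39 AM UTC.
Kathmandu is UTC+5:45, so local arrival = 9:39 AM + 5:45 = 3:24 PM on May 4.
Layover = 4:09 PM − 3:24 PM = 45 minutes.

45 minutes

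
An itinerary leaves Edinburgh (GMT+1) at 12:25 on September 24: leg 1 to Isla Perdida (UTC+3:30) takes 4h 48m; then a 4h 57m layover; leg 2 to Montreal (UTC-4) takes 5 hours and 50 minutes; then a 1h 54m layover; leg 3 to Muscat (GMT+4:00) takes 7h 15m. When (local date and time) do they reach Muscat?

Convert departure to UTC: 12:25 − 1:00 = 11:25 UTC on Sep 24.
Add 4 hours 48 minutes leg 1 → 16:13 UTC.
Add 4 hours 57 minutes layover in Isla Perdida → 21:10 UTC.
Add 5 hours 50 minutes leg 2 → 03:00 UTC (Sep 25).
Add 1 hour and 54 minutes layover in Montreal → 04:54 UTC.
Add 7 hours and 15 minutes leg 3 → 12:09 UTC.
Muscat is UTC+4:00, so local arrival = 12:09 + 4:00 = 16:09 on Sep 25.

16:09 on Sep 25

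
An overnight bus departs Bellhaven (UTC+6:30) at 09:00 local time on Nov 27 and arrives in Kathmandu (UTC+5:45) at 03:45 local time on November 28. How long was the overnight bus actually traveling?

Kathmandu is 0:45 behind Bellhaven.
Clock-face elapsed time (ignoring zones) is 18 hours 45 minutes.
Actual elapsed = 18 hours 45 minutes + 0:45 = 19 hours 30 minutes.

19 hours 30 minutes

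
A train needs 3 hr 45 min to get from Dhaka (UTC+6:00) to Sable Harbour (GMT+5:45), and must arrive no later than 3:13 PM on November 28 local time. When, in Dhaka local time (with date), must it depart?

11:43 AM on November 28

Target arrival in UTC: 3:13 PM − 5:45 = 9:28 AM on Nov 28.
Subtract 3 hours 45 minutes → departure 5:43 AM UTC on Nov 28.
Dhaka is UTC+6:00: 5:43 AM + 6:00 = 11:43 AM on Nov 28.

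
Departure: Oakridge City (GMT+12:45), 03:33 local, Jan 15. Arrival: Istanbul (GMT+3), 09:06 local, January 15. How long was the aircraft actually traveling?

15 hours 18 minutes

Istanbul is 9:45 behind Oakridge City.
Clock-face elapsed time (ignoring zones) is 5 hours 33 minutes.
Actual elapsed = 5 hours 33 minutes + 9:45 = 15 hours 18 minutes.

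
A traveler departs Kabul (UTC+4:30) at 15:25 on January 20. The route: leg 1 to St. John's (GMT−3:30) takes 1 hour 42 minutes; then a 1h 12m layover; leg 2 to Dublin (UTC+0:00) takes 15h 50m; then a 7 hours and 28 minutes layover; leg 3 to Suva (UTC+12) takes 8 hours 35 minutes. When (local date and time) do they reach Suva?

09:42 on Jan 22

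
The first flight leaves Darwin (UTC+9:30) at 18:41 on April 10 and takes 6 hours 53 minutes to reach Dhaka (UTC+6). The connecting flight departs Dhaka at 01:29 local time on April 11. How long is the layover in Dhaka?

Convert departure to UTC: 18:41 − 9:30 = 09:11 UTC on Apr 10.
Add 6 hours and 53 minutes flight time → 16:04 UTC.
Dhaka is UTC+6:00, so local arrival = 16:04 + 6:00 = 22:04 on Apr 10.
Layover = 01:29 − 22:04 (+1 day) = 3 hours 25 minutes.

3 hours 25 minutes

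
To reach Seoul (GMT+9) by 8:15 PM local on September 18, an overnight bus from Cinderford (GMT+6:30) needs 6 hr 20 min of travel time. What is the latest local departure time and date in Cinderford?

11:25 AM on September 18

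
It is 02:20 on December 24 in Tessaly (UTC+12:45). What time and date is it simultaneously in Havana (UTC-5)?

In UTC: 02:20 − 12:45 = 13:35 on Dec 23.
Havana is UTC−5:00: 13:35 − 5:00 = 08:35 on Dec 23.

08:35 on December 23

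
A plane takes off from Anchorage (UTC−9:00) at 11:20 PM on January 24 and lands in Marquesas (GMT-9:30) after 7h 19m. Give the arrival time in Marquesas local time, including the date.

6:09 AM on January 25

Convert departure to UTC: 11:20 PM + 9:00 = 8:20 AM UTC on Jan 25.
Add 7 hours and 19 minutes travel time → 3:39 PM UTC.
Marquesas is UTC−9:30, so local arrival = 3:39 PM − 9:30 = 6:09 AM on Jan 25.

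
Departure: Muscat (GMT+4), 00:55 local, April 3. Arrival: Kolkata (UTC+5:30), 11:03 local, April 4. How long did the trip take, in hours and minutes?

Departure in UTC: 00:55 − 4:00 = 20:55 on Apr 2.
Arrival in UTC: 11:03 − 5:30 = 05:33 on Apr 4.
Elapsed = 05:33 − 20:55 (+2 days) = 32 hours 38 minutes.

32 hours 38 minutes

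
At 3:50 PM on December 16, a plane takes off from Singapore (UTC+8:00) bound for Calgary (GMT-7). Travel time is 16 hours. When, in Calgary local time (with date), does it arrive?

4:50 PM on Dec 16

Calgary is 15:00 behind Singapore.
After 16 hours it is 7:50 AM (Dec 17) in Singapore.
Shift by the zone difference: 7:50 AM − 15:00 = 4:50 PM on Dec 16 in Calgary.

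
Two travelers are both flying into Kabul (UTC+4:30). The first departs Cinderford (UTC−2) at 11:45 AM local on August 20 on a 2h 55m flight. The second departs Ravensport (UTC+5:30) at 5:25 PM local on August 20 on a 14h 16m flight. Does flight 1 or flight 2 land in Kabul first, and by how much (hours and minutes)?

the first, by 9 hours 31 minutes

Flight 1 in UTC: 11:45 AM + 2:00 = 1:45 PM on Aug 20.
+2 hours 55 minutes → arrive 4:40 PM UTC on Aug 20.
Flight 2 in UTC: 5:25 PM − 5:30 = 11:55 AM on Aug 20.
+14 hours 16 minutes → arrive 2:11 AM UTC on Aug 21.
Flight 1 lands earlier by 9 hours 31 minutes.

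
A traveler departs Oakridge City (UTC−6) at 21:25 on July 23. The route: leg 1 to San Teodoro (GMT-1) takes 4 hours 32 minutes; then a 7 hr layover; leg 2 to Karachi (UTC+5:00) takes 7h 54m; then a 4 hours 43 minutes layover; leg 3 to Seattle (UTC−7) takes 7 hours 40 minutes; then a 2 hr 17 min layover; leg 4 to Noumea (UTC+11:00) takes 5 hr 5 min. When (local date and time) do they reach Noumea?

Convert departure to UTC: 21:25 + 6:00 = 03:25 UTC on Jul 24.
Add 4 hours and 32 minutes leg 1 → 07:57 UTC.
Add 7 hours layover in San Teodoro → 14:57 UTC.
Add 7 hours and 54 minutes leg 2 → 22:51 UTC.
Add 4 hours 43 minutes layover in Karachi → 03:34 UTC (Jul 25).
Add 7 hours 40 minutes leg 3 → 11:14 UTC.
Add 2 hours 17 minutes layover in Seattle → 13:31 UTC.
Add 5 hours and 5 minutes leg 4 → 18:36 UTC.
Noumea is UTC+11:00, so local arrival = 18:36 + 11:00 = 05:36 on Jul 26.

05:36 on Jul 26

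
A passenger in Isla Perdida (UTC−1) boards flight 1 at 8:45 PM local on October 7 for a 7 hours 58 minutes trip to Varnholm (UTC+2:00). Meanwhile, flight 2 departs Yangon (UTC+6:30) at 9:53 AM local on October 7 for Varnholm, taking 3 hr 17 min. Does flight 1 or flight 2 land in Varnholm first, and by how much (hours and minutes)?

Flight 1 in UTC: 8:45 PM + 1:00 = 9:45 PM on Oct 7.
+7 hours and 58 minutes → arrive 5:43 AM UTC on Oct 8.
Flight 2 in UTC: 9:53 AM − 6:30 = 3:23 AM on Oct 7.
+3 hours 17 minutes → arrive 6:40 AM UTC on Oct 7.
Flight 2 lands earlier by 23 hours 3 minutes.

the second, by 23 hours 3 minutes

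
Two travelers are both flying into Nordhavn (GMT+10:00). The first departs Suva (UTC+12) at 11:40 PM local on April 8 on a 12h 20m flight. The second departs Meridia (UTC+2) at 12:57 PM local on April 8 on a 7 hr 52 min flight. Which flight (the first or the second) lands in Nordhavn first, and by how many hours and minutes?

Flight 1 in UTC: 11:40 PM − 12:00 = 11:40 AM on Apr 8.
+12 hours and 20 minutes → arrive 12:00 AM UTC on Apr 9.
Flight 2 in UTC: 12:57 PM − 2:00 = 10:57 AM on Apr 8.
+7 hours 52 minutes → arrive 6:49 PM UTC on Apr 8.
Flight 2 lands earlier by 5 hours 11 minutes.

the second, by 5 hours 11 minutes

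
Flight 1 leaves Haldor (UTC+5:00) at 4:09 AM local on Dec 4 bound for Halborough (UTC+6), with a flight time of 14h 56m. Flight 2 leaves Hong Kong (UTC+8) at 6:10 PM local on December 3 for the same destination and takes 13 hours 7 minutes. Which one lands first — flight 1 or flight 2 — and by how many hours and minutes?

the second, by 14 hours 48 minutes

Flight 1 in UTC: 4:09 AM − 5:00 = 11:09 PM on Dec 3.
+14 hours and 56 minutes → arrive 2:05 PM UTC on Dec 4.
Flight 2 in UTC: 6:10 PM − 8:00 = 10:10 AM on Dec 3.
+13 hours and 7 minutes → arrive 11:17 PM UTC on Dec 3.
Flight 2 lands earlier by 14 hours 48 minutes.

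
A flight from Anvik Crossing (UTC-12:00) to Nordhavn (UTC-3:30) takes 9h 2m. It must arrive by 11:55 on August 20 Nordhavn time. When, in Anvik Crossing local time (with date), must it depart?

Target arrival in UTC: 11:55 + 3:30 = 15:25 on Aug 20.
Subtract 9 hours 2 minutes → departure 06:23 UTC on Aug 20.
Anvik Crossing is UTC−12:00: 06:23 − 12:00 = 18:23 on Aug 19.

18:23 on Aug 19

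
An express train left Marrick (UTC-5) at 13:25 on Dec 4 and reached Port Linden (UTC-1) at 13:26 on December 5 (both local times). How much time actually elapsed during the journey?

20 hours 1 minute

Port Linden is 4:00 ahead of Marrick.
Clock-face elapsed time (ignoring zones) is 24 hours 1 minute.
Actual elapsed = 24 hours 1 minute − 4:00 = 20 hours 1 minute.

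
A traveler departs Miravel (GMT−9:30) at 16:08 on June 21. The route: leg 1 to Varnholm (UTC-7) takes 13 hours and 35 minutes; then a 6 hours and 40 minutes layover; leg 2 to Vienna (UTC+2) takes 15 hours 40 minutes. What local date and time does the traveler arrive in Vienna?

15:33 on June 23

Convert departure to UTC: 16:08 + 9:30 = 01:38 UTC on Jun 22.
Add 13 hours 35 minutes leg 1 → 15:13 UTC.
Add 6 hours and 40 minutes layover in Varnholm → 21:53 UTC.
Add 15 hours and 40 minutes leg 2 → 13:33 UTC (Jun 23).
Vienna is UTC+2:00, so local arrival = 13:33 + 2:00 = 15:33 on Jun 23.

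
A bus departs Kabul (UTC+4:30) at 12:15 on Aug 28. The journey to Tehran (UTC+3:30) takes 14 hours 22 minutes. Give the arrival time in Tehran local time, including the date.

01:37 on August 29

Convert departure to UTC: 12:15 − 4:30 = 07:45 UTC on Aug 28.
Add 14 hours and 22 minutes travel time → 22:07 UTC.
Tehran is UTC+3:30, so local arrival = 22:07 + 3:30 = 01:37 on Aug 29.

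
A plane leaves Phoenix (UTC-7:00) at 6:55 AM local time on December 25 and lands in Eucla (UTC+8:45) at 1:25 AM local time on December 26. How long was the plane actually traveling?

2 hours 45 minutes

Departure in UTC: 6:55 AM + 7:00 = 1:55 PM on Dec 25.
Arrival in UTC: 1:25 AM − 8:45 = 4:40 PM on Dec 25.
Elapsed = 4:40 PM − 1:55 PM = 2 hours 45 minutes.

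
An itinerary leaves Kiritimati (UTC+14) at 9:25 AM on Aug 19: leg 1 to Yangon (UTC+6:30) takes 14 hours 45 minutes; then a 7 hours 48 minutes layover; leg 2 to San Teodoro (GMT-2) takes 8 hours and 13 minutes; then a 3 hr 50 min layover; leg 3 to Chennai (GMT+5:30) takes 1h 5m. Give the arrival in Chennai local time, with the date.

12:36 PM on August 20

Convert departure to UTC: 9:25 AM − 14:00 = 7:25 PM UTC on Aug 18.
Add 14 hours 45 minutes leg 1 → 10:10 AM UTC (Aug 19).
Add 7 hours and 48 minutes layover in Yangon → 5:58 PM UTC.
Add 8 hours and 13 minutes leg 2 → 2:11 AM UTC (Aug 20).
Add 3 hours 50 minutes layover in San Teodoro → 6:01 AM UTC.
Add 1 hour and 5 minutes leg 3 → 7:06 AM UTC.
Chennai is UTC+5:30, so local arrival = 7:06 AM + 5:30 = 12:36 PM on Aug 20.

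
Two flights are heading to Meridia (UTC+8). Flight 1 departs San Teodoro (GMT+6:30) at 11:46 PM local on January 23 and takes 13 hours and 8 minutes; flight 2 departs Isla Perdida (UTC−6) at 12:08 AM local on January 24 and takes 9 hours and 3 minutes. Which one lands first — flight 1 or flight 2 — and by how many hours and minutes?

Flight 1 in UTC: 11:46 PM − 6:30 = 5:16 PM on Jan 23.
+13 hours and 8 minutes → arrive 6:24 AM UTC on Jan 24.
Flight 2 in UTC: 12:08 AM + 6:00 = 6:08 AM on Jan 24.
+9 hours and 3 minutes → arrive 3:11 PM UTC on Jan 24.
Flight 1 lands earlier by 8 hours 47 minutes.

the first, by 8 hours 47 minutes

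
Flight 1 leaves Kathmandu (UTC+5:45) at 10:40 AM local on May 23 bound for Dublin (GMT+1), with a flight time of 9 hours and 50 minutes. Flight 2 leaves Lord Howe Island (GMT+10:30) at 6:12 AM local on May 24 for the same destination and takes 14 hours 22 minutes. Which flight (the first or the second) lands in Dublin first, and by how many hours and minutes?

the first, by 19 hours 19 minutes

Flight 1 in UTC: 10:40 AM − 5:45 = 4:55 AM on May 23.
+9 hours and 50 minutes → arrive 2:45 PM UTC on May 23.
Flight 2 in UTC: 6:12 AM − 10:30 = 7:42 PM on May 23.
+14 hours 22 minutes → arrive 10:04 AM UTC on May 24.
Flight 1 lands earlier by 19 hours 19 minutes.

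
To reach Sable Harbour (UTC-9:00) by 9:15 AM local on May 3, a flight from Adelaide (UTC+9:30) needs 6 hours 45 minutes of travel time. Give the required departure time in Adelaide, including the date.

Target arrival in UTC: 9:15 AM + 9:00 = 6:15 PM on May 3.
Subtract 6 hours and 45 minutes → departure 11:30 AM UTC on May 3.
Adelaide is UTC+9:30: 11:30 AM + 9:30 = 9:00 PM on May 3.

9:00 PM on May 3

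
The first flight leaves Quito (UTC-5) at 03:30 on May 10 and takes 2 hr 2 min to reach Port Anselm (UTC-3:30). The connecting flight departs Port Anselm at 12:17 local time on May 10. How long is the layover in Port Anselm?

Convert departure to UTC: 03:30 + 5:00 = 08:30 UTC on May 10.
Add 2 hours 2 minutes flight time → 10:32 UTC.
Port Anselm is UTC−3:30, so local arrival = 10:32 − 3:30 = 07:02 on May 10.
Layover = 12:17 − 07:02 = 5 hours 15 minutes.

5 hours 15 minutes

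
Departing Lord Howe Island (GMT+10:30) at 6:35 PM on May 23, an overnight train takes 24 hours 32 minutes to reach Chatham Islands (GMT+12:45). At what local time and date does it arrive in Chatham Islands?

Convert departure to UTC: 6:35 PM − 10:30 = 8:05 AM UTC on May 23.
Add 24 hours 32 minutes travel time → 8:37 AM UTC (May 24).
Chatham Islands is UTC+12:45, so local arrival = 8:37 AM + 12:45 = 9:22 PM on May 24.

9:22 PM on May 24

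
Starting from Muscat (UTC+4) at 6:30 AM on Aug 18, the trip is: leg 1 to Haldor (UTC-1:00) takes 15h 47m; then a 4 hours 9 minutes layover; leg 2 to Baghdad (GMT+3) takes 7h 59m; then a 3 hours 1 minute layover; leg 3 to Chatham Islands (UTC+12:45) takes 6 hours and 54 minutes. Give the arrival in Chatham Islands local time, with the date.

5:05 AM on Aug 20

Convert departure to UTC: 6:30 AM − 4:00 = 2:30 AM UTC on Aug 18.
Add 15 hours and 47 minutes leg 1 → 6:17 PM UTC.
Add 4 hours and 9 minutes layover in Haldor → 10:26 PM UTC.
Add 7 hours and 59 minutes leg 2 → 6:25 AM UTC (Aug 19).
Add 3 hours 1 minute layover in Baghdad → 9:26 AM UTC.
Add 6 hours and 54 minutes leg 3 → 4:20 PM UTC.
Chatham Islands is UTC+12:45, so local arrival = 4:20 PM + 12:45 = 5:05 AM on Aug 20.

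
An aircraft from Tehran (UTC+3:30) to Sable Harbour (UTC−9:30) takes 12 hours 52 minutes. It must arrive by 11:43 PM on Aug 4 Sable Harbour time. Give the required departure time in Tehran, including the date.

Target arrival in UTC: 11:43 PM + 9:30 = 9:13 AM on Aug 5.
Subtract 12 hours 52 minutes → departure 8:21 PM UTC on Aug 4.
Tehran is UTC+3:30: 8:21 PM + 3:30 = 11:51 PM on Aug 4.

11:51 PM on August 4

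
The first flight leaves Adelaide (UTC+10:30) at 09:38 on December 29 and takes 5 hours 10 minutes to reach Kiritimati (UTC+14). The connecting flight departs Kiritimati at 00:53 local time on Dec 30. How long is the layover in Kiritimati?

Convert departure to UTC: 09:38 − 10:30 = 23:08 UTC on Dec 28.
Add 5 hours and 10 minutes flight time → 04:18 UTC (Dec 29).
Kiritimati is UTC+14:00, so local arrival = 04:18 + 14:00 = 18:18 on Dec 29.
Layover = 00:53 − 18:18 (+1 day) = 6 hours 35 minutes.

6 hours 35 minutes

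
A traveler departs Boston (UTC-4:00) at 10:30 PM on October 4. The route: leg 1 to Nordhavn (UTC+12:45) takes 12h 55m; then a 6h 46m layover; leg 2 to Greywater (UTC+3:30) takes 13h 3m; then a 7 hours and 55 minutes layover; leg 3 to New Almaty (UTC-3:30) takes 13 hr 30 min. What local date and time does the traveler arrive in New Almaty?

Convert departure to UTC: 10:30 PM + 4:00 = 2:30 AM UTC on Oct 5.
Add 12 hours and 55 minutes leg 1 → 3:25 PM UTC.
Add 6 hours and 46 minutes layover in Nordhavn → 10:11 PM UTC.
Add 13 hours and 3 minutes leg 2 → 11:14 AM UTC (Oct 6).
Add 7 hours and 55 minutes layover in Greywater → 7:09 PM UTC.
Add 13 hours and 30 minutes leg 3 → 8:39 AM UTC (Oct 7).
New Almaty is UTC−3:30, so local arrival = 8:39 AM − 3:30 = 5:09 AM on Oct 7.

5:09 AM on Oct 7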